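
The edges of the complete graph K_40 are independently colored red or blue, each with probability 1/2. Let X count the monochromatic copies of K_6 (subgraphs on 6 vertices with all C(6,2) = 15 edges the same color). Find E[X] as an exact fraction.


Let X = Σ_S X_S over the C(40, 6) = 3838380 subsets S of size 6, where X_S = 1 if the K_6 on S is monochromatic.
For a fixed S, the K_6 on S has C(6, 2) = 15 edges. P[all 15 edges red] = (1/2)^15, and likewise for blue, so P[monochromatic] = 2·(1/2)^15 = 2^{1 − 15} = 1/16384.
By linearity: E[X] = C(40, 6) · 2^{1 − 15} = 3838380 · 1/16384 = 959595/4096.
Numerically: E[X] ≈ 234.2761.

E[X] = C(40,6)·2^(1−C(6,2)) = 959595/4096 ≈ 234.2761.


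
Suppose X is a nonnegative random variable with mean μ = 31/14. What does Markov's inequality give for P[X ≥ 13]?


μ = E[X] = 31/14, a = 13.
Markov: P[X ≥ 13] ≤ μ/a = (31/14)/13 = 31/182.
Numerically: ≈ 0.17033.
(Since a = 13 > μ = 2.21429, the bound 31/182 is < 1 and informative.)

P[X ≥ 13] ≤ 31/182 ≈ 0.17033.


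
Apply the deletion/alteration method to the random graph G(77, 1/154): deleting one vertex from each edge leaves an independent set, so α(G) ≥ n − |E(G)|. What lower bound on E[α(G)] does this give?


E[|E(G)|] = C(77, 2)·p = 2926 · (1/154) = 19.
E[α(G)] ≥ n − E[|E(G)|] = 77 − 19 = 58.
Numerically: ≈ 58.0000.
(This is only a lower bound; the true E[α(G)] may be larger.)

E[α(G)] ≥ 58 ≈ 58.0000.


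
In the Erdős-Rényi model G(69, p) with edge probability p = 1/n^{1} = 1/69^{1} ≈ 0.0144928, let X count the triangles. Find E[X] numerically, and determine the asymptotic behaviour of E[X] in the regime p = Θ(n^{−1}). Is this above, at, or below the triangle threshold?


Number of potential triangles: C(69, 3) = 52394.
Each occurs with probability p³ ≈ (0.0144928)³ ≈ 3.04405663e-06.
By linearity: E[X] = C(69, 3)·p³ ≈ 52394 · 3.04405663e-06 ≈ 0.159490.
Here α = 1, so p = 1/n is exactly at the triangle threshold p ~ 1/n. Asymptotically E[X] → c³/6 = 1³/6 = 1/6 ≈ 0.166667, a bounded constant. In this regime the triangle count is asymptotically Poisson(c³/6).

E[X] ≈ 0.159490; in regime p = Θ(1/n^{1}) E[X] stays bounded (at the triangle threshold p ~ 1/n).


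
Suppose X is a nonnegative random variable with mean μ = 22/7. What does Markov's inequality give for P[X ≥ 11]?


μ = E[X] = 22/7, a = 11.
Markov: P[X ≥ 11] ≤ μ/a = (22/7)/11 = 2/7.
Numerically: ≈ 0.286.
(Since a = 11 > μ = 3.143, the bound 2/7 is < 1 and informative.)

P[X ≥ 11] ≤ 2/7 ≈ 0.286.


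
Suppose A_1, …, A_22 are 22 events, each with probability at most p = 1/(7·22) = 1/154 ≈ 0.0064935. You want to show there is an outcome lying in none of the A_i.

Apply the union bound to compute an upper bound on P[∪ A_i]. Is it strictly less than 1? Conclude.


Union bound: P[∪_{i=1}^{22} A_i] ≤ Σ_i P[A_i] ≤ 22·p = 22·(1/154) = 1/7.
Numerically: 1/7 ≈ 0.1428571.
Is 1/7 < 1? YES.
Since P[∪ A_i] ≤ 1/7 < 1, the complement has P[∩ A_i^c] ≥ 1 − 1/7 = 6/7 > 0, so some outcome avoids every A_i.

22·p = 1/7 ≈ 0.1428571; existence CERTIFIED by the union bound.


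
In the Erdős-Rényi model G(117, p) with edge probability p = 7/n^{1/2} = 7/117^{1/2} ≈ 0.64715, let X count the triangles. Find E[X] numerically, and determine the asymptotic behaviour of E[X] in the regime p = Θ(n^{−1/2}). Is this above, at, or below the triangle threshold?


Number of potential triangles: C(117, 3) = 260130.
Each occurs with probability p³ ≈ (0.64715)³ ≈ 2.71028728e-01.
By linearity: E[X] = C(117, 3)·p³ ≈ 260130 · 2.71028728e-01 ≈ 70502.703107.
Since α = 1/2 < 1, p = c/n^{1/2} ≫ 1/n is above the triangle threshold p ~ 1/n. Asymptotically E[X] ~ (c³/6)·n^{3(1−α)} = (7³/6)·n^{1.5} → ∞; triangles are abundant w.h.p.

E[X] ≈ 70502.703107; in regime p = Θ(1/n^{1/2}) E[X] diverges (above the triangle threshold p ~ 1/n).


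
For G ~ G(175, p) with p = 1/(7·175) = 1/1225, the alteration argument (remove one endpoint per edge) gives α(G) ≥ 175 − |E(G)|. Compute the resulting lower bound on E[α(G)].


E[|E(G)|] = C(175, 2)·p = 15225 · (1/1225) = 87/7.
E[α(G)] ≥ n − E[|E(G)|] = 175 − 87/7 = 1138/7.
Numerically: ≈ 162.571429.
(This is only a lower bound; the true E[α(G)] may be larger.)

E[α(G)] ≥ 1138/7 ≈ 162.571429.


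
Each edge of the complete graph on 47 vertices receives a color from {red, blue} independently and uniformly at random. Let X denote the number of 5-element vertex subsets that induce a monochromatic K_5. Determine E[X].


Let X = Σ_S X_S over the C(47, 5) = 1533939 subsets S of size 5, where X_S = 1 if the K_5 on S is monochromatic.
For a fixed S, the K_5 on S has C(5, 2) = 10 edges. P[all 10 edges red] = (1/2)^10, and likewise for blue, so P[monochromatic] = 2·(1/2)^10 = 2^{1 − 10} = 1/512.
Summing: E[X] = C(47, 5) · 2^{1 − 10} = 1533939 · 1/512 = 1533939/512.
Numerically: E[X] ≈ 2995.97461.

E[X] = C(47,5)·2^(1−C(5,2)) = 1533939/512 ≈ 2995.97461.


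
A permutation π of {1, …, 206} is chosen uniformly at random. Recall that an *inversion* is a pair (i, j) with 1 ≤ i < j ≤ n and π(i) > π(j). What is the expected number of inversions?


Write X = Σ X_I over the C(206, 2) = 21115 pairs i < j, with X_I the indicator of one inversion.
There are 21115 indicators.
For each fixed pair i < j, the values π(i) and π(j) are two distinct elements of {1, …, 206} in uniformly random order; by symmetry P[π(i) > π(j)] = 1/2.
By linearity: E[X] = 21115 · (1/2) = C(206, 2) · (1/2) = 21115/2 = 21115/2 ≈ 10557.50000.

E[X] = 21115/2 = 10557.50000.


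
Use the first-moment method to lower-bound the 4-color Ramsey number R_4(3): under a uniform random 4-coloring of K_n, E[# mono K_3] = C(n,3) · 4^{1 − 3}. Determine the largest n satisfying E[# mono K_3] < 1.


We need C(n, 3) · 4^{1 − 3} < 1, i.e. C(n, 3) < 4^{3 − 1} = 16.
Check values of n near the boundary:
  n = 4: C(4, 3) = 4; 4 < 16? YES
  n = 5: C(5, 3) = 10; 10 < 16? YES
  n = 6: C(6, 3) = 20; 20 < 16? NO
  n = 7: C(7, 3) = 35; 35 < 16? NO
The largest n with C(n, 3) < 16 is n = 5 (where E[X] = 5/8 ≈ 0.625000). Hence R_4(3) > 5, i.e. R_4(3) ≥ 6.

Largest n = 5; hence R_4(3) > 5.


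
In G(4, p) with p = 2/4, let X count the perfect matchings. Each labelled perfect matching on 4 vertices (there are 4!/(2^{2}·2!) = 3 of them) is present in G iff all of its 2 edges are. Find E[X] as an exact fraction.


K_4 has 4!/(2^{2}·2!) = 3 labelled perfect matchings.
For each such perfect matching H, let X_H = 1 if all 2 edges of H are present in G. Then P[X_H = 1] = p^{2} = (1/2)^{2} = 1/4.
By linearity of expectation: E[X] = Σ_H E[X_H] = 3 · p^{2} = 3 · 1/4 = 3/4.
Numerically: E[X] ≈ 0.75.

E[X] = 3 · (1/2)^{2} = 3/4 ≈ 0.75.


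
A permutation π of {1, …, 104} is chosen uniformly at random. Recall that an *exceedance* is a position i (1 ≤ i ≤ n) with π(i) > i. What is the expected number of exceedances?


Write X = Σ_{i=1}^{104} X_i, where X_i = 1_{π(i) > i}.
For each fixed i, π(i) is uniform over {1, …, 104} (marginal of a uniform permutation), so P[π(i) > i] = (n − i)/n. Summing: Σ_{i=1}^{104} (n − i)/n = (0 + 1 + … + 103)/104 = 104(104 − 1)/(2·104) = (104 − 1)/2.
Hence E[X] = Σ_{i=1}^{104} (104 − i)/104 = 103/2 ≈ 51.5000.

E[X] = 103/2 = 51.5000.


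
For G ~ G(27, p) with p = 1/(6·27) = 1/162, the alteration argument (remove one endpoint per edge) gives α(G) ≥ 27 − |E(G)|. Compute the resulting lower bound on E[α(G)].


E[|E(G)|] = C(27, 2)·p = 351 · (1/162) = 13/6.
E[α(G)] ≥ n − E[|E(G)|] = 27 − 13/6 = 149/6.
Numerically: ≈ 24.83333.
(This is only a lower bound; the true E[α(G)] may be larger.)

E[α(G)] ≥ 149/6 ≈ 24.83333.


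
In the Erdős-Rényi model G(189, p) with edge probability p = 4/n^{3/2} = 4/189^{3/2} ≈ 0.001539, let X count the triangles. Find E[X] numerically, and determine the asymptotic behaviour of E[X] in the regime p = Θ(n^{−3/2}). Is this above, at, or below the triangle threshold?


Number of potential triangles: C(189, 3) = 1107414.
Each occurs with probability p³ ≈ (0.001539)³ ≈ 3.648395e-09.
By linearity: E[X] = C(189, 3)·p³ ≈ 1107414 · 3.648395e-09 ≈ 0.0040.
Since α = 3/2 > 1, p = c/n^{3/2} = o(1/n) is below the triangle threshold p ~ 1/n. Asymptotically E[X] ~ (c³/6)·n^{3(1−α)} = (4³/6)·n^{-1.5} → 0, so by Markov's inequality G has no triangles w.h.p.

E[X] ≈ 0.0040; in regime p = Θ(1/n^{3/2}) E[X] tends to 0 (below the triangle threshold p ~ 1/n).


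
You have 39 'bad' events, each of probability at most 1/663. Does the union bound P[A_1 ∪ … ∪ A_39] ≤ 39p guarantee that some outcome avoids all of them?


Union bound: P[∪_{i=1}^{39} A_i] ≤ Σ_i P[A_i] ≤ 39·p = 39·(1/663) = 1/17.
Numerically: 1/17 ≈ 0.0588.
Is 1/17 < 1? YES.
Since P[∪ A_i] ≤ 1/17 < 1, the complement has P[∩ A_i^c] ≥ 1 − 1/17 = 16/17 > 0, so some outcome avoids every A_i.

39·p = 1/17 ≈ 0.0588; existence CERTIFIED by the union bound.


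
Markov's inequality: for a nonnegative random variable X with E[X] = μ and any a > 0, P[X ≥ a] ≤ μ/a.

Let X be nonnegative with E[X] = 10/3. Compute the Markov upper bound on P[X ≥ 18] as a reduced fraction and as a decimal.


μ = E[X] = 10/3, a = 18.
Markov: P[X ≥ 18] ≤ μ/a = (10/3)/18 = 5/27.
Numerically: ≈ 0.185185.
(Since a = 18 > μ = 3.333333, the bound 5/27 is < 1 and informative.)

P[X ≥ 18] ≤ 5/27 ≈ 0.185185.


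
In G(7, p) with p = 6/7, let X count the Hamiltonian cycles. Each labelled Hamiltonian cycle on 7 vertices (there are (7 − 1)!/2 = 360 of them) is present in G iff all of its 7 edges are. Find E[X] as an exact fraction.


K_7 has (7 − 1)!/2 = 360 labelled Hamiltonian cycles.
For each such Hamiltonian cycle H, let X_H = 1 if all 7 edges of H are present in G. Then P[X_H = 1] = p^{7} = (6/7)^{7} = 279936/823543.
By linearity: E[X] = Σ_H E[X_H] = 360 · p^{7} = 360 · 279936/823543 = 100776960/823543.
Numerically: E[X] ≈ 122.37.

E[X] = 360 · (6/7)^{7} = 100776960/823543 ≈ 122.37.


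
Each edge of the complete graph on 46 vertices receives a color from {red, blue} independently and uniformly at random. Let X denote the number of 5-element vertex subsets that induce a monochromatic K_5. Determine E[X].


Let X = Σ_S X_S over the C(46, 5) = 1370754 subsets S of size 5, where X_S = 1 if the K_5 on S is monochromatic.
For a fixed S, the K_5 on S has C(5, 2) = 10 edges. P[all 10 edges red] = (1/2)^10, and likewise for blue, so P[monochromatic] = 2·(1/2)^10 = 2^{1 − 10} = 1/512.
Summing: E[X] = C(46, 5) · 2^{1 − 10} = 1370754 · 1/512 = 685377/256.
Numerically: E[X] ≈ 2677.25391.

E[X] = C(46,5)·2^(1−C(5,2)) = 685377/256 ≈ 2677.25391.


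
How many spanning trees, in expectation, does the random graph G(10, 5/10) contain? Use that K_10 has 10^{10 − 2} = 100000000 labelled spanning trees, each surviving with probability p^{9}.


K_10 has 10^{10 − 2} = 100000000 labelled spanning trees.
For each such spanning tree H, let X_H = 1 if all 9 edges of H are present in G. Then P[X_H = 1] = p^{9} = (1/2)^{9} = 1/512.
By linearity of expectation: E[X] = Σ_H E[X_H] = 100000000 · p^{9} = 100000000 · 1/512 = 390625/2.
Numerically: E[X] ≈ 1.953e+05.

E[X] = 100000000 · (1/2)^{9} = 390625/2 ≈ 1.953e+05.


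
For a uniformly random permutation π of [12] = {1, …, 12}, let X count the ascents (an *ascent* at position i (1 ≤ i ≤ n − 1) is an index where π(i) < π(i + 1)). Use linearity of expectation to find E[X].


Write X = Σ X_I over i = 1, …, 11, with X_I the indicator of one ascent.
There are 11 indicators.
For each fixed i, the pair (π(i), π(i+1)) is a uniformly random ordered pair of distinct values from {1, …, 12}; by symmetry P[π(i) < π(i+1)] = 1/2.
By linearity: E[X] = 11 · (1/2) = (12 − 1) · (1/2) = 11/2 ≈ 5.500000.

E[X] = 11/2 = 5.500000.


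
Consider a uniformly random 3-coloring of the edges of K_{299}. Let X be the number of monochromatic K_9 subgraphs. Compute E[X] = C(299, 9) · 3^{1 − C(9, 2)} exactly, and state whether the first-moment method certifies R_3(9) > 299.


E[X] = C(299, 9) · 3^{1 − 36} = 46610674441390059 · 3^{−35} = 46610674441390059/50031545098999707.
As a reduced fraction: E[X] = 15536891480463353/16677181699666569 ≈ 0.931626.
Is E[X] < 1? YES.
Since E[X] < 1, there exists a 3-coloring of K_{299} with no monochromatic K_9; hence R_3(9) > 299.

E[X] = 15536891480463353/16677181699666569 ≈ 0.931626; E[X] < 1, so R_3(9) > 299.


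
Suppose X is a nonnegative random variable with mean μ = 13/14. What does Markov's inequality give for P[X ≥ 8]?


μ = E[X] = 13/14, a = 8.
Markov: P[X ≥ 8] ≤ μ/a = (13/14)/8 = 13/112.
Numerically: ≈ 0.1161.
(Since a = 8 > μ = 0.9286, the bound 13/112 is < 1 and informative.)

P[X ≥ 8] ≤ 13/112 ≈ 0.1161.


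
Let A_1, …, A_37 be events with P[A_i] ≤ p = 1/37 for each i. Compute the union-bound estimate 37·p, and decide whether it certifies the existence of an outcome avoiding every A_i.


Union bound: P[∪_{i=1}^{37} A_i] ≤ Σ_i P[A_i] ≤ 37·p = 37·(1/37) = 1.
Numerically: 1 ≈ 1.00000.
Is 1 < 1? NO.
Since the bound 1 is ≥ 1, the union bound is uninformative here; it does NOT by itself certify existence.

37·p = 1 ≈ 1.00000; existence NOT certified by the union bound.


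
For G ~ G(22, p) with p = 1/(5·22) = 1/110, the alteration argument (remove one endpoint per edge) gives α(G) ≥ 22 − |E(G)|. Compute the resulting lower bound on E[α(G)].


E[|E(G)|] = C(22, 2)·p = 231 · (1/110) = 21/10.
E[α(G)] ≥ n − E[|E(G)|] = 22 − 21/10 = 199/10.
Numerically: ≈ 19.900.
(This is only a lower bound; the true E[α(G)] may be larger.)

E[α(G)] ≥ 199/10 ≈ 19.900.


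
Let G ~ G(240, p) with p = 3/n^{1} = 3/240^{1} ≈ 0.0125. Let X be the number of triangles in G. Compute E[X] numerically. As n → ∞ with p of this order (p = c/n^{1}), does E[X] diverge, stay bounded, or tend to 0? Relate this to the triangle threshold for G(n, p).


Number of potential triangles: C(240, 3) = 2275280.
Each occurs with probability p³ ≈ (0.0125)³ ≈ 1.953125e-06.
By linearity: E[X] = C(240, 3)·p³ ≈ 2275280 · 1.953125e-06 ≈ 4.4439.
Here α = 1, so p = 3/n is exactly at the triangle threshold p ~ 1/n. Asymptotically E[X] → c³/6 = 3³/6 = 9/2 ≈ 4.5000, a bounded constant. In this regime the triangle count is asymptotically Poisson(c³/6).

E[X] ≈ 4.4439; in regime p = Θ(1/n^{1}) E[X] stays bounded (at the triangle threshold p ~ 1/n).


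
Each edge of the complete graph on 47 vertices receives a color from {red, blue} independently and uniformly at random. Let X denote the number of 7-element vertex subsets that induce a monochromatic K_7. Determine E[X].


Let X = Σ_S X_S over the C(47, 7) = 62891499 subsets S of size 7, where X_S = 1 if the K_7 on S is monochromatic.
For a fixed S, the K_7 on S has C(7, 2) = 21 edges. P[all 21 edges red] = (1/2)^21, and likewise for blue, so P[monochromatic] = 2·(1/2)^21 = 2^{1 − 21} = 1/1048576.
By linearity: E[X] = C(47, 7) · 2^{1 − 21} = 62891499 · 1/1048576 = 62891499/1048576.
Numerically: E[X] ≈ 59.978007.

E[X] = C(47,7)·2^(1−C(7,2)) = 62891499/1048576 ≈ 59.978007.


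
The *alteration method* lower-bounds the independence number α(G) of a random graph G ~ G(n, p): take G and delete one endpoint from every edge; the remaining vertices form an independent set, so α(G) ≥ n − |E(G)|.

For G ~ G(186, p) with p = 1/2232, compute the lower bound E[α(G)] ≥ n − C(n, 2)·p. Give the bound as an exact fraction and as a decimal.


E[|E(G)|] = C(186, 2)·p = 17205 · (1/2232) = 185/24.
E[α(G)] ≥ n − E[|E(G)|] = 186 − 185/24 = 4279/24.
Numerically: ≈ 178.291667.
(This is only a lower bound; the true E[α(G)] may be larger.)

E[α(G)] ≥ 4279/24 ≈ 178.291667.


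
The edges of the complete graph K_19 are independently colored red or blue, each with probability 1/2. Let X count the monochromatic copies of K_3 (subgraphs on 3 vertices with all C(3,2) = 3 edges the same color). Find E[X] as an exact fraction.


Let X = Σ_S X_S over the C(19, 3) = 969 subsets S of size 3, where X_S = 1 if the K_3 on S is monochromatic.
For a fixed S, the K_3 on S has C(3, 2) = 3 edges. P[all 3 edges red] = (1/2)^3, and likewise for blue, so P[monochromatic] = 2·(1/2)^3 = 2^{1 − 3} = 1/4.
Summing: E[X] = C(19, 3) · 2^{1 − 3} = 969 · 1/4 = 969/4.
Numerically: E[X] ≈ 242.250000.

E[X] = C(19,3)·2^(1−C(3,2)) = 969/4 ≈ 242.250000.


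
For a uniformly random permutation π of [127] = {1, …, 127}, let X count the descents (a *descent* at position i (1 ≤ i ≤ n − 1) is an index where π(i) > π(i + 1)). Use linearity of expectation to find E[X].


Write X = Σ X_I over i = 1, …, 126, with X_I the indicator of one descent.
There are 126 indicators.
For each fixed i, the pair (π(i), π(i+1)) is a uniformly random ordered pair of distinct values from {1, …, 127}; by symmetry P[π(i) > π(i+1)] = 1/2.
By linearity: E[X] = 126 · (1/2) = (127 − 1) · (1/2) = 63 ≈ 63.00000.

E[X] = 63 = 63.00000.


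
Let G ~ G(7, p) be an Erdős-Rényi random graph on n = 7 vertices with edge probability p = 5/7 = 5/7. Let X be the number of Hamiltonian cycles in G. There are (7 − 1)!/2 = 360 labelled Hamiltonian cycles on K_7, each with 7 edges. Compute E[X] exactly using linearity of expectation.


K_7 has (7 − 1)!/2 = 360 labelled Hamiltonian cycles.
For each such Hamiltonian cycle H, let X_H = 1 if all 7 edges of H are present in G. Then P[X_H = 1] = p^{7} = (5/7)^{7} = 78125/823543.
Summing the indicators: E[X] = Σ_H E[X_H] = 360 · p^{7} = 360 · 78125/823543 = 28125000/823543.
Numerically: E[X] ≈ 34.151.

E[X] = 360 · (5/7)^{7} = 28125000/823543 ≈ 34.151.


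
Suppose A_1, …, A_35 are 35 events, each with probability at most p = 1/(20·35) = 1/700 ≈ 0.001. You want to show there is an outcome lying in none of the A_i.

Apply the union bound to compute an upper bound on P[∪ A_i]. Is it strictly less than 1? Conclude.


Union bound: P[∪_{i=1}^{35} A_i] ≤ Σ_i P[A_i] ≤ 35·p = 35·(1/700) = 1/20.
Numerically: 1/20 ≈ 0.050.
Is 1/20 < 1? YES.
Since P[∪ A_i] ≤ 1/20 < 1, the complement has P[∩ A_i^c] ≥ 1 − 1/20 = 19/20 > 0, so some outcome avoids every A_i.

35·p = 1/20 ≈ 0.050; existence CERTIFIED by the union bound.


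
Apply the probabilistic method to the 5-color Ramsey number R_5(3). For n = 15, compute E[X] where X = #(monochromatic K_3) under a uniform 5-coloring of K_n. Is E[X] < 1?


E[X] = C(15, 3) · 5^{1 − 3} = 455 · 5^{−2} = 455/25.
As a reduced fraction: E[X] = 91/5 ≈ 18.20000.
Is E[X] < 1? NO.
Since E[X] ≥ 1, the first-moment bound is inconclusive at n = 15; it does NOT by itself certify R_5(3) > 15.

E[X] = 91/5 ≈ 18.20000; E[X] ≥ 1; first-moment method inconclusive here.


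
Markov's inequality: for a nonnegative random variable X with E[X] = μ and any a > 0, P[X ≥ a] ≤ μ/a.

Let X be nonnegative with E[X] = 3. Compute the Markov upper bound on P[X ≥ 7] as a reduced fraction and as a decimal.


μ = E[X] = 3, a = 7.
Markov: P[X ≥ 7] ≤ μ/a = (3)/7 = 3/7.
Numerically: ≈ 0.428571.
(Since a = 7 > μ = 3.000000, the bound 3/7 is < 1 and informative.)

P[X ≥ 7] ≤ 3/7 ≈ 0.428571.


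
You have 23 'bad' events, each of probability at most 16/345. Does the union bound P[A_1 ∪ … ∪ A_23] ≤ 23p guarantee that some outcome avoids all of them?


Union bound: P[∪_{i=1}^{23} A_i] ≤ Σ_i P[A_i] ≤ 23·p = 23·(16/345) = 16/15.
Numerically: 16/15 ≈ 1.06667.
Is 16/15 < 1? NO.
Since the bound 16/15 is ≥ 1, the union bound is uninformative here; it does NOT by itself certify existence.

23·p = 16/15 ≈ 1.06667; existence NOT certified by the union bound.


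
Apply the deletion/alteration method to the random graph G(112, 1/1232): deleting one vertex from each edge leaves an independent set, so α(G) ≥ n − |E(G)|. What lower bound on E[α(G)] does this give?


E[|E(G)|] = C(112, 2)·p = 6216 · (1/1232) = 111/22.
E[α(G)] ≥ n − E[|E(G)|] = 112 − 111/22 = 2353/22.
Numerically: ≈ 106.955.
(This is only a lower bound; the true E[α(G)] may be larger.)

E[α(G)] ≥ 2353/22 ≈ 106.955.


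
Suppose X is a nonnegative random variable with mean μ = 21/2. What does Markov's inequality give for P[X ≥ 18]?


μ = E[X] = 21/2, a = 18.
Markov: P[X ≥ 18] ≤ μ/a = (21/2)/18 = 7/12.
Numerically: ≈ 0.58333.
(Since a = 18 > μ = 10.50000, the bound 7/12 is < 1 and informative.)

P[X ≥ 18] ≤ 7/12 ≈ 0.58333.


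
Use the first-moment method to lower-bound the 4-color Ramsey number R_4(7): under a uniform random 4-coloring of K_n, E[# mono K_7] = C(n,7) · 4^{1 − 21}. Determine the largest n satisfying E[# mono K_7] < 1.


We need C(n, 7) · 4^{1 − 21} < 1, i.e. C(n, 7) < 4^{21 − 1} = 1099511627776.
Check values of n near the boundary:
  n = 176: C(176, 7) = 919790691600; 919790691600 < 1099511627776? YES
  n = 177: C(177, 7) = 957664425960; 957664425960 < 1099511627776? YES
  n = 178: C(178, 7) = 996867063280; 996867063280 < 1099511627776? YES
  n = 179: C(179, 7) = 1037437234460; 1037437234460 < 1099511627776? YES
  n = 180: C(180, 7) = 1079414463600; 1079414463600 < 1099511627776? YES
  n = 181: C(181, 7) = 1122839183400; 1122839183400 < 1099511627776? NO
  n = 182: C(182, 7) = 1167752750736; 1167752750736 < 1099511627776? NO
The largest n with C(n, 7) < 1099511627776 is n = 180 (where E[X] = 67463403975/68719476736 ≈ 0.981722). Hence R_4(7) > 180, i.e. R_4(7) ≥ 181.

Largest n = 180; hence R_4(7) > 180.


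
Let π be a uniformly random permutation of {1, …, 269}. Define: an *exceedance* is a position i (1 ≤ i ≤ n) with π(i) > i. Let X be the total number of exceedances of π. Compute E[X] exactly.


Write X = Σ_{i=1}^{269} X_i, where X_i = 1_{π(i) > i}.
For each fixed i, π(i) is uniform over {1, …, 269} (marginal of a uniform permutation), so P[π(i) > i] = (n − i)/n. Summing: Σ_{i=1}^{269} (n − i)/n = (0 + 1 + … + 268)/269 = 269(269 − 1)/(2·269) = (269 − 1)/2.
Hence E[X] = Σ_{i=1}^{269} (269 − i)/269 = 134 ≈ 134.000.

E[X] = 134 = 134.000.


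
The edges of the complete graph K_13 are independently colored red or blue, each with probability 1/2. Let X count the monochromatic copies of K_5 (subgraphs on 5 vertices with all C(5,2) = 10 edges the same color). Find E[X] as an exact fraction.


Let X = Σ_S X_S over the C(13, 5) = 1287 subsets S of size 5, where X_S = 1 if the K_5 on S is monochromatic.
For a fixed S, the K_5 on S has C(5, 2) = 10 edges. P[all 10 edges red] = (1/2)^10, and likewise for blue, so P[monochromatic] = 2·(1/2)^10 = 2^{1 − 10} = 1/512.
Summing: E[X] = C(13, 5) · 2^{1 − 10} = 1287 · 1/512 = 1287/512.
Numerically: E[X] ≈ 2.513672.

E[X] = C(13,5)·2^(1−C(5,2)) = 1287/512 ≈ 2.513672.


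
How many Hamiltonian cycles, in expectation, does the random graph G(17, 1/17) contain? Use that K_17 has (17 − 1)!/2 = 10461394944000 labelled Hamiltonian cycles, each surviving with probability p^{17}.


K_17 has (17 − 1)!/2 = 10461394944000 labelled Hamiltonian cycles.
For each such Hamiltonian cycle H, let X_H = 1 if all 17 edges of H are present in G. Then P[X_H = 1] = p^{17} = (1/17)^{17} = 1/827240261886336764177.
By linearity: E[X] = Σ_H E[X_H] = 10461394944000 · p^{17} = 10461394944000 · 1/827240261886336764177 = 10461394944000/827240261886336764177.
Numerically: E[X] ≈ 1.26e-08.

E[X] = 10461394944000 · (1/17)^{17} = 10461394944000/827240261886336764177 ≈ 1.26e-08.


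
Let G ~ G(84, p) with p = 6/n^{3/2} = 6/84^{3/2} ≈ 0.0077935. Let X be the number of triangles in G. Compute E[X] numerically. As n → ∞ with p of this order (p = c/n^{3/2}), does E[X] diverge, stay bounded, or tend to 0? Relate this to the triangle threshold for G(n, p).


Number of potential triangles: C(84, 3) = 95284.
Each occurs with probability p³ ≈ (0.0077935)³ ≈ 4.7336589e-07.
By linearity: E[X] = C(84, 3)·p³ ≈ 95284 · 4.7336589e-07 ≈ 0.04510.
Since α = 3/2 > 1, p = c/n^{3/2} = o(1/n) is below the triangle threshold p ~ 1/n. Asymptotically E[X] ~ (c³/6)·n^{3(1−α)} = (6³/6)·n^{-1.5} → 0, so by Markov's inequality G has no triangles w.h.p.

E[X] ≈ 0.04510; in regime p = Θ(1/n^{3/2}) E[X] tends to 0 (below the triangle threshold p ~ 1/n).


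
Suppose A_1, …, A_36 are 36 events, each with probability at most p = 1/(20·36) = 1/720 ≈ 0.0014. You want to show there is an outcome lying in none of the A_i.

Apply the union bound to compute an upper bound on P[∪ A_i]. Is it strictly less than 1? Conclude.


Union bound: P[∪_{i=1}^{36} A_i] ≤ Σ_i P[A_i] ≤ 36·p = 36·(1/720) = 1/20.
Numerically: 1/20 ≈ 0.0500.
Is 1/20 < 1? YES.
Since P[∪ A_i] ≤ 1/20 < 1, the complement has P[∩ A_i^c] ≥ 1 − 1/20 = 19/20 > 0, so some outcome avoids every A_i.

36·p = 1/20 ≈ 0.0500; existence CERTIFIED by the union bound.


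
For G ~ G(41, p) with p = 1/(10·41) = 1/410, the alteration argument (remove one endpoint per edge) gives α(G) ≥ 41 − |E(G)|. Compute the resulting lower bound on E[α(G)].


E[|E(G)|] = C(41, 2)·p = 820 · (1/410) = 2.
E[α(G)] ≥ n − E[|E(G)|] = 41 − 2 = 39.
Numerically: ≈ 39.000000.
(This is only a lower bound; the true E[α(G)] may be larger.)

E[α(G)] ≥ 39 ≈ 39.000000.


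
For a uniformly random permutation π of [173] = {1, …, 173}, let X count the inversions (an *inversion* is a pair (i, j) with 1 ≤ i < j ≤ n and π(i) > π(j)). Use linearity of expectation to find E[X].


Write X = Σ X_I over the C(173, 2) = 14878 pairs i < j, with X_I the indicator of one inversion.
There are 14878 indicators.
For each fixed pair i < j, the values π(i) and π(j) are two distinct elements of {1, …, 173} in uniformly random order; by symmetry P[π(i) > π(j)] = 1/2.
By linearity: E[X] = 14878 · (1/2) = C(173, 2) · (1/2) = 14878/2 = 7439 ≈ 7439.000000.

E[X] = 7439 = 7439.000000.


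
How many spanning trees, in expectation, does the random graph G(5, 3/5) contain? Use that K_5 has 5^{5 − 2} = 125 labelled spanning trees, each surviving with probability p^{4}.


K_5 has 5^{5 − 2} = 125 labelled spanning trees.
For each such spanning tree H, let X_H = 1 if all 4 edges of H are present in G. Then P[X_H = 1] = p^{4} = (3/5)^{4} = 81/625.
By linearity: E[X] = Σ_H E[X_H] = 125 · p^{4} = 125 · 81/625 = 81/5.
Numerically: E[X] ≈ 16.2.

E[X] = 125 · (3/5)^{4} = 81/5 ≈ 16.2.


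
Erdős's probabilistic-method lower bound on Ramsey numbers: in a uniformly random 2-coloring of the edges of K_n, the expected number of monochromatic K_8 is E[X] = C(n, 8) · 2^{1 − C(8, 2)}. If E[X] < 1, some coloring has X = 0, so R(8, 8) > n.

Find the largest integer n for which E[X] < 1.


We need C(n, 8) · 2^{1 − 28} < 1, i.e. C(n, 8) < 2^{28 − 1} = 134217728.
Check values of n near the boundary:
  n = 37: C(37, 8) = 38608020; 38608020 < 134217728? YES
  n = 38: C(38, 8) = 48903492; 48903492 < 134217728? YES
  n = 39: C(39, 8) = 61523748; 61523748 < 134217728? YES
  n = 40: C(40, 8) = 76904685; 76904685 < 134217728? YES
  n = 41: C(41, 8) = 95548245; 95548245 < 134217728? YES
  n = 42: C(42, 8) = 118030185; 118030185 < 134217728? YES
  n = 43: C(43, 8) = 145008513; 145008513 < 134217728? NO
  n = 44: C(44, 8) = 177232627; 177232627 < 134217728? NO
  n = 45: C(45, 8) = 215553195; 215553195 < 134217728? NO
The largest n with C(n, 8) < 134217728 is n = 42 (where E[X] = 118030185/134217728 ≈ 0.879393). Hence R(8, 8) > 42, i.e. R(8, 8) ≥ 43.

Largest n = 42; hence R(8, 8) > 42.


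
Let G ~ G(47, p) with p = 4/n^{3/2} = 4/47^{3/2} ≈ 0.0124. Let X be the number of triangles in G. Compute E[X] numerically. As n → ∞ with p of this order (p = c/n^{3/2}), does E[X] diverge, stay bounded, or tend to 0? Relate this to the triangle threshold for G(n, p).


Number of potential triangles: C(47, 3) = 16215.
Each occurs with probability p³ ≈ (0.0124)³ ≈ 1.91311e-06.
By linearity: E[X] = C(47, 3)·p³ ≈ 16215 · 1.91311e-06 ≈ 0.031.
Since α = 3/2 > 1, p = c/n^{3/2} = o(1/n) is below the triangle threshold p ~ 1/n. Asymptotically E[X] ~ (c³/6)·n^{3(1−α)} = (4³/6)·n^{-1.5} → 0, so by Markov's inequality G has no triangles w.h.p.

E[X] ≈ 0.031; in regime p = Θ(1/n^{3/2}) E[X] tends to 0 (below the triangle threshold p ~ 1/n).


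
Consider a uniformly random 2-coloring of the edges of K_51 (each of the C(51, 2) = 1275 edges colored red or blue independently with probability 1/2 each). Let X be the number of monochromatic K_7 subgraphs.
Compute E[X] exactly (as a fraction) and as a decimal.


Let X = Σ_S X_S over the C(51, 7) = 115775100 subsets S of size 7, where X_S = 1 if the K_7 on S is monochromatic.
For a fixed S, the K_7 on S has C(7, 2) = 21 edges. P[all 21 edges red] = (1/2)^21, and likewise for blue, so P[monochromatic] = 2·(1/2)^21 = 2^{1 − 21} = 1/1048576.
By linearity of expectation: E[X] = C(51, 7) · 2^{1 − 21} = 115775100 · 1/1048576 = 28943775/262144.
Numerically: E[X] ≈ 110.41174.

E[X] = C(51,7)·2^(1−C(7,2)) = 28943775/262144 ≈ 110.41174.


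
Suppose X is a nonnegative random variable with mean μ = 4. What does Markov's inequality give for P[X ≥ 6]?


μ = E[X] = 4, a = 6.
Markov: P[X ≥ 6] ≤ μ/a = (4)/6 = 2/3.
Numerically: ≈ 0.667.
(Since a = 6 > μ = 4.000, the bound 2/3 is < 1 and informative.)

P[X ≥ 6] ≤ 2/3 ≈ 0.667.


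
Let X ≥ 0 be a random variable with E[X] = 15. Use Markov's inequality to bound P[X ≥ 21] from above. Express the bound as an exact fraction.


μ = E[X] = 15, a = 21.
Markov: P[X ≥ 21] ≤ μ/a = (15)/21 = 5/7.
Numerically: ≈ 0.714286.
(Since a = 21 > μ = 15.000000, the bound 5/7 is < 1 and informative.)

P[X ≥ 21] ≤ 5/7 ≈ 0.714286.


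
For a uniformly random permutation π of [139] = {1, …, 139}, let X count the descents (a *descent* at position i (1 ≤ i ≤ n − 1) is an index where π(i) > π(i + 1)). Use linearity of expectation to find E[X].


Write X = Σ X_I over i = 1, …, 138, with X_I the indicator of one descent.
There are 138 indicators.
For each fixed i, the pair (π(i), π(i+1)) is a uniformly random ordered pair of distinct values from {1, …, 139}; by symmetry P[π(i) > π(i+1)] = 1/2.
By linearity: E[X] = 138 · (1/2) = (139 − 1) · (1/2) = 69 ≈ 69.0000.

E[X] = 69 = 69.0000.


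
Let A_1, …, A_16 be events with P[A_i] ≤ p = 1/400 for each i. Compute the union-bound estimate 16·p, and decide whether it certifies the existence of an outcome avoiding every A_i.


Union bound: P[∪_{i=1}^{16} A_i] ≤ Σ_i P[A_i] ≤ 16·p = 16·(1/400) = 1/25.
Numerically: 1/25 ≈ 0.0400000.
Is 1/25 < 1? YES.
Since P[∪ A_i] ≤ 1/25 < 1, the complement has P[∩ A_i^c] ≥ 1 − 1/25 = 24/25 > 0, so some outcome avoids every A_i.

16·p = 1/25 ≈ 0.0400000; existence CERTIFIED by the union bound.


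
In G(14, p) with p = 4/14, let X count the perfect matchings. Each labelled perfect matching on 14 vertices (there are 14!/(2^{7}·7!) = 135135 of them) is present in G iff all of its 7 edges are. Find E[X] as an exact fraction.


K_14 has 14!/(2^{7}·7!) = 135135 labelled perfect matchings.
For each such perfect matching H, let X_H = 1 if all 7 edges of H are present in G. Then P[X_H = 1] = p^{7} = (2/7)^{7} = 128/823543.
By linearity of expectation: E[X] = Σ_H E[X_H] = 135135 · p^{7} = 135135 · 128/823543 = 2471040/117649.
Numerically: E[X] ≈ 21.003.

E[X] = 135135 · (2/7)^{7} = 2471040/117649 ≈ 21.003.


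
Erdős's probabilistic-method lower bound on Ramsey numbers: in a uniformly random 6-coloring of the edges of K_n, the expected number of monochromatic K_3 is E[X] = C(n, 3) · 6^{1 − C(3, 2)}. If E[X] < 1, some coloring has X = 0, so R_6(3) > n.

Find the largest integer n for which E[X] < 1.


We need C(n, 3) · 6^{1 − 3} < 1, i.e. C(n, 3) < 6^{3 − 1} = 36.
Check values of n near the boundary:
  n = 5: C(5, 3) = 10; 10 < 36? YES
  n = 6: C(6, 3) = 20; 20 < 36? YES
  n = 7: C(7, 3) = 35; 35 < 36? YES
  n = 8: C(8, 3) = 56; 56 < 36? NO
  n = 9: C(9, 3) = 84; 84 < 36? NO
The largest n with C(n, 3) < 36 is n = 7 (where E[X] = 35/36 ≈ 0.9722). Hence R_6(3) > 7, i.e. R_6(3) ≥ 8.

Largest n = 7; hence R_6(3) > 7.


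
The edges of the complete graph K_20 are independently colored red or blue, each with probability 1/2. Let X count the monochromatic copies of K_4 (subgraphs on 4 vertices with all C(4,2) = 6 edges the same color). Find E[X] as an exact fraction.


Let X = Σ_S X_S over the C(20, 4) = 4845 subsets S of size 4, where X_S = 1 if the K_4 on S is monochromatic.
For a fixed S, the K_4 on S has C(4, 2) = 6 edges. P[all 6 edges red] = (1/2)^6, and likewise for blue, so P[monochromatic] = 2·(1/2)^6 = 2^{1 − 6} = 1/32.
Summing: E[X] = C(20, 4) · 2^{1 − 6} = 4845 · 1/32 = 4845/32.
Numerically: E[X] ≈ 151.4062.

E[X] = C(20,4)·2^(1−C(4,2)) = 4845/32 ≈ 151.4062.


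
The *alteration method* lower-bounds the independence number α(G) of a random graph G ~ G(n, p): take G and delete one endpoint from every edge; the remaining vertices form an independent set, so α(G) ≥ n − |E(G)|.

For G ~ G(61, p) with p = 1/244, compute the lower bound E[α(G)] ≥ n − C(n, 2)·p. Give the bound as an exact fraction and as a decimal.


E[|E(G)|] = C(61, 2)·p = 1830 · (1/244) = 15/2.
E[α(G)] ≥ n − E[|E(G)|] = 61 − 15/2 = 107/2.
Numerically: ≈ 53.500.
(This is only a lower bound; the true E[α(G)] may be larger.)

E[α(G)] ≥ 107/2 ≈ 53.500.


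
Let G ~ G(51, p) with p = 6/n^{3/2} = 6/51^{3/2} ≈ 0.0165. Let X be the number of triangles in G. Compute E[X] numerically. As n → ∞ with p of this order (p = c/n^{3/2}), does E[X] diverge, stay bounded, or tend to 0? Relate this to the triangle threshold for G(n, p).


Number of potential triangles: C(51, 3) = 20825.
Each occurs with probability p³ ≈ (0.0165)³ ≈ 4.47083e-06.
By linearity: E[X] = C(51, 3)·p³ ≈ 20825 · 4.47083e-06 ≈ 0.093.
Since α = 3/2 > 1, p = c/n^{3/2} = o(1/n) is below the triangle threshold p ~ 1/n. Asymptotically E[X] ~ (c³/6)·n^{3(1−α)} = (6³/6)·n^{-1.5} → 0, so by Markov's inequality G has no triangles w.h.p.

E[X] ≈ 0.093; in regime p = Θ(1/n^{3/2}) E[X] tends to 0 (below the triangle threshold p ~ 1/n).


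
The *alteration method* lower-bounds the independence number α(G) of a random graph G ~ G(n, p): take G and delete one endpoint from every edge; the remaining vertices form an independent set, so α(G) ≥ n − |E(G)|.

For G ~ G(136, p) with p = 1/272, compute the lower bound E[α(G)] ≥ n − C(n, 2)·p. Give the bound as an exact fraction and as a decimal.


E[|E(G)|] = C(136, 2)·p = 9180 · (1/272) = 135/4.
E[α(G)] ≥ n − E[|E(G)|] = 136 − 135/4 = 409/4.
Numerically: ≈ 102.250.
(This is only a lower bound; the true E[α(G)] may be larger.)

E[α(G)] ≥ 409/4 ≈ 102.250.


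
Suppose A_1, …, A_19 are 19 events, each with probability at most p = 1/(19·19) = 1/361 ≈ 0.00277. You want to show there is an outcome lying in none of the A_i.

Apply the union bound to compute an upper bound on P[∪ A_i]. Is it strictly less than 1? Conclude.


Union bound: P[∪_{i=1}^{19} A_i] ≤ Σ_i P[A_i] ≤ 19·p = 19·(1/361) = 1/19.
Numerically: 1/19 ≈ 0.05263.
Is 1/19 < 1? YES.
Since P[∪ A_i] ≤ 1/19 < 1, the complement has P[∩ A_i^c] ≥ 1 − 1/19 = 18/19 > 0, so some outcome avoids every A_i.

19·p = 1/19 ≈ 0.05263; existence CERTIFIED by the union bound.


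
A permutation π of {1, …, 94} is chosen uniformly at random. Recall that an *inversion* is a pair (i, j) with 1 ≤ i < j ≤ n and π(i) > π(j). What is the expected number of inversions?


Write X = Σ X_I over the C(94, 2) = 4371 pairs i < j, with X_I the indicator of one inversion.
There are 4371 indicators.
For each fixed pair i < j, the values π(i) and π(j) are two distinct elements of {1, …, 94} in uniformly random order; by symmetry P[π(i) > π(j)] = 1/2.
By linearity: E[X] = 4371 · (1/2) = C(94, 2) · (1/2) = 4371/2 = 4371/2 ≈ 2185.50000.

E[X] = 4371/2 = 2185.50000.


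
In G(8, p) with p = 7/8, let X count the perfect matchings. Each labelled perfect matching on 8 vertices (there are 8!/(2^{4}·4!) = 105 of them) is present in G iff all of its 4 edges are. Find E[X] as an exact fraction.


K_8 has 8!/(2^{4}·4!) = 105 labelled perfect matchings.
For each such perfect matching H, let X_H = 1 if all 4 edges of H are present in G. Then P[X_H = 1] = p^{4} = (7/8)^{4} = 2401/4096.
Summing the indicators: E[X] = Σ_H E[X_H] = 105 · p^{4} = 105 · 2401/4096 = 252105/4096.
Numerically: E[X] ≈ 61.55.

E[X] = 105 · (7/8)^{4} = 252105/4096 ≈ 61.55.


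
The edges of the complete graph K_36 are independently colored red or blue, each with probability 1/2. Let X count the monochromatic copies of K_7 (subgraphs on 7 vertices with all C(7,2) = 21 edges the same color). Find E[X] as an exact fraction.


Let X = Σ_S X_S over the C(36, 7) = 8347680 subsets S of size 7, where X_S = 1 if the K_7 on S is monochromatic.
For a fixed S, the K_7 on S has C(7, 2) = 21 edges. P[all 21 edges red] = (1/2)^21, and likewise for blue, so P[monochromatic] = 2·(1/2)^21 = 2^{1 − 21} = 1/1048576.
Summing: E[X] = C(36, 7) · 2^{1 − 21} = 8347680 · 1/1048576 = 260865/32768.
Numerically: E[X] ≈ 7.961.

E[X] = C(36,7)·2^(1−C(7,2)) = 260865/32768 ≈ 7.961.


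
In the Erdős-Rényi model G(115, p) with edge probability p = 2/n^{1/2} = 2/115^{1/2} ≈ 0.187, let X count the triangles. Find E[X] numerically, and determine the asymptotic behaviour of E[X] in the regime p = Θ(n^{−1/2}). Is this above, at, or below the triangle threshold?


Number of potential triangles: C(115, 3) = 246905.
Each occurs with probability p³ ≈ (0.187)³ ≈ 6.48699e-03.
By linearity: E[X] = C(115, 3)·p³ ≈ 246905 · 6.48699e-03 ≈ 1601.670.
Since α = 1/2 < 1, p = c/n^{1/2} ≫ 1/n is above the triangle threshold p ~ 1/n. Asymptotically E[X] ~ (c³/6)·n^{3(1−α)} = (2³/6)·n^{1.5} → ∞; triangles are abundant w.h.p.

E[X] ≈ 1601.670; in regime p = Θ(1/n^{1/2}) E[X] diverges (above the triangle threshold p ~ 1/n).


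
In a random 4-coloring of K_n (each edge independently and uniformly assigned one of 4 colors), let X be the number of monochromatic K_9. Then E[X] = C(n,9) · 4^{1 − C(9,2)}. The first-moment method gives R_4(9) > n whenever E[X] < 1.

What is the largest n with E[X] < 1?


We need C(n, 9) · 4^{1 − 36} < 1, i.e. C(n, 9) < 4^{36 − 1} = 1180591620717411303424.
Check values of n near the boundary:
  n = 909: C(909, 9) = 1122169012923711463931; 1122169012923711463931 < 1180591620717411303424? YES
  n = 910: C(910, 9) = 1133378248346922788210; 1133378248346922788210 < 1180591620717411303424? YES
  n = 911: C(911, 9) = 1144686900492291197405; 1144686900492291197405 < 1180591620717411303424? YES
  n = 912: C(912, 9) = 1156095740032081475120; 1156095740032081475120 < 1180591620717411303424? YES
  n = 913: C(913, 9) = 1167605542753639808390; 1167605542753639808390 < 1180591620717411303424? YES
  n = 914: C(914, 9) = 1179217089587653905932; 1179217089587653905932 < 1180591620717411303424? YES
  n = 915: C(915, 9) = 1190931166636537885130; 1190931166636537885130 < 1180591620717411303424? NO
  n = 916: C(916, 9) = 1202748565202942340440; 1202748565202942340440 < 1180591620717411303424? NO
The largest n with C(n, 9) < 1180591620717411303424 is n = 914 (where E[X] = 294804272396913476483/295147905179352825856 ≈ 0.999). Hence R_4(9) > 914, i.e. R_4(9) ≥ 915.

Largest n = 914; hence R_4(9) > 914.


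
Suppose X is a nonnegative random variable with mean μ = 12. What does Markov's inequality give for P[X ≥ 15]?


μ = E[X] = 12, a = 15.
Markov: P[X ≥ 15] ≤ μ/a = (12)/15 = 4/5.
Numerically: ≈ 0.800.
(Since a = 15 > μ = 12.000, the bound 4/5 is < 1 and informative.)

P[X ≥ 15] ≤ 4/5 ≈ 0.800.


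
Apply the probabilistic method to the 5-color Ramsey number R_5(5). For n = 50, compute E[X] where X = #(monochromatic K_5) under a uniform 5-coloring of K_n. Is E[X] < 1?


E[X] = C(50, 5) · 5^{1 − 10} = 2118760 · 5^{−9} = 2118760/1953125.
As a reduced fraction: E[X] = 423752/390625 ≈ 1.0848.
Is E[X] < 1? NO.
Since E[X] ≥ 1, the first-moment bound is inconclusive at n = 50; it does NOT by itself certify R_5(5) > 50.

E[X] = 423752/390625 ≈ 1.0848; E[X] ≥ 1; first-moment method inconclusive here.
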